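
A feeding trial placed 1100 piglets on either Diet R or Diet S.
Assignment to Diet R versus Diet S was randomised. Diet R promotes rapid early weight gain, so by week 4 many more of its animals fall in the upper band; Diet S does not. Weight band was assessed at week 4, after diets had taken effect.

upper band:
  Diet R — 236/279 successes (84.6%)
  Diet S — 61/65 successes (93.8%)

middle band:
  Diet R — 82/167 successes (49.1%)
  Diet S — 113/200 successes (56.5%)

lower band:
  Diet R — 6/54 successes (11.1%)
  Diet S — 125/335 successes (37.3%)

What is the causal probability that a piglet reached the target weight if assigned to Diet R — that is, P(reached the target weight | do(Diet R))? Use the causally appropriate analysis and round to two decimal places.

The week-4 weight band-specific comparison favours Diet S throughout, but the pooled figures favour Diet R. The question is whether to condition on week-4 weight band.
Week-4 weight band is downstream of the diet. One should not condition on a consequence of treatment, so the overall rates are the right comparison.
So P(outcome | do(Diet R)) is just the pooled rate for Diet R: 324/500 = 0.648.

0.65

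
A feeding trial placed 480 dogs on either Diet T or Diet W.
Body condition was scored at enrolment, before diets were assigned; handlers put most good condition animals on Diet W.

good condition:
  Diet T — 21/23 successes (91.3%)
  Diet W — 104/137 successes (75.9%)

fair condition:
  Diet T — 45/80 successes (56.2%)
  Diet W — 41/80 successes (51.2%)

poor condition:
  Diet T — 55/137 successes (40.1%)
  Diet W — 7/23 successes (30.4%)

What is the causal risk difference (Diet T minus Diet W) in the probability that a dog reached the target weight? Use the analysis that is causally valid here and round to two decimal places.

Here starting body condition is a common cause — it drives both which diet a case falls under and the outcome. The crude comparison mixes populations; the stratum-specific rates are the causally relevant ones.
Adjusting over the population distribution of starting body condition: 0.333·(0.913−0.759) + 0.333·(0.562−0.512) + 0.333·(0.401−0.304) = +0.100.

+0.10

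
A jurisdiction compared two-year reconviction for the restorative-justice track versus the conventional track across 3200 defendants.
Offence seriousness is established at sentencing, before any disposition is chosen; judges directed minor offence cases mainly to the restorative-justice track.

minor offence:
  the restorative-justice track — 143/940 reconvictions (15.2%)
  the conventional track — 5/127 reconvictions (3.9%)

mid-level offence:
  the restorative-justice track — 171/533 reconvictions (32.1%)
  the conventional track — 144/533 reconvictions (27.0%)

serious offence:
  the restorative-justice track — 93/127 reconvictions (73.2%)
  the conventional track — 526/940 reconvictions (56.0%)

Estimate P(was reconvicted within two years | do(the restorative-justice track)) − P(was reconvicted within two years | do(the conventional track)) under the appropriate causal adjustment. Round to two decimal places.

the conventional track is lower inside every offence seriousness stratum but the restorative-justice track is lower in aggregate. Whether to stratify depends on how offence seriousness relates to the disposition.
Offence seriousness differs across dispositions for reasons unrelated to any effect of the disposition itself, and it separately predicts the outcome — a classic confounder. We must compare within offence seriousness levels.
Adjusting over the population distribution of offence seriousness: 0.333·(0.152−0.039) + 0.333·(0.321−0.270) + 0.333·(0.732−0.560) = +0.112.

+0.11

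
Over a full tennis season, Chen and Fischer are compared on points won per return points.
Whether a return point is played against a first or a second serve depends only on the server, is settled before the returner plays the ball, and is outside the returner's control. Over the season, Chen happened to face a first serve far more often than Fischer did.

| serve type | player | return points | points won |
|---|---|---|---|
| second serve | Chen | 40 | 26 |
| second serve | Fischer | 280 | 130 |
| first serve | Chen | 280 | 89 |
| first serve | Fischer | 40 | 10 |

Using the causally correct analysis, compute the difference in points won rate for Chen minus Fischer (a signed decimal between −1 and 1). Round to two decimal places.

+0.13

The serve type-specific comparison favours Chen throughout, but the pooled figures favour Fischer. The question is whether to condition on serve type.
Since serve type is a pre-existing factor (not a product of the player) and it affects the outcome on its own, it is a confounder. The stratified rates, not the pooled rate, identify the causal effect.
Adjusting over the population distribution of serve type: 0.500·(0.650−0.464) + 0.500·(0.318−0.250) = +0.127.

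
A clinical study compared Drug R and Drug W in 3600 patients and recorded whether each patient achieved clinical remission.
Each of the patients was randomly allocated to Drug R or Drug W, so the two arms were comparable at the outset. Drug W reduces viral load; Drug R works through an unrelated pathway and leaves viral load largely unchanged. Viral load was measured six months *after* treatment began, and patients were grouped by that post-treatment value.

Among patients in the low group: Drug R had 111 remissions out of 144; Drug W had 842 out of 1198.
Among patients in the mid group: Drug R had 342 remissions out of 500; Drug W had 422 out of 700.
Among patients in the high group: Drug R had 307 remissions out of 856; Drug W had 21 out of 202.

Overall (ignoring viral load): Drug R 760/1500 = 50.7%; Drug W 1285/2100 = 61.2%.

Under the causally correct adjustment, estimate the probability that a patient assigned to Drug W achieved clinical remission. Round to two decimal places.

Drug R is higher inside every viral load stratum but Drug W is higher in aggregate. Whether to stratify depends on how viral load relates to the drug.
Because the drug influences viral load, viral load is a post-treatment mediator, not a confounder. Stratifying on it would bias the estimate; the causal effect is the crude pooled difference.
So P(outcome | do(Drug W)) is just the pooled rate for Drug W: 1285/2100 = 0.612.

0.61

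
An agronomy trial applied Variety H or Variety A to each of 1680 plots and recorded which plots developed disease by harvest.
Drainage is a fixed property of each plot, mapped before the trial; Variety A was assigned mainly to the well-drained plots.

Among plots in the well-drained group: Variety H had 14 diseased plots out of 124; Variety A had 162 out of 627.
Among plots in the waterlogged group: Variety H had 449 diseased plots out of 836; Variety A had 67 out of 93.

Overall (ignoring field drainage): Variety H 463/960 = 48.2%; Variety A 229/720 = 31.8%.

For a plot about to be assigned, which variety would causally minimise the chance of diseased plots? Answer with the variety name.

The imbalance in field drainage arose from how plots were allocated, not from anything the variety did; and field drainage independently affects the outcome. The pooled gap is confounded — condition on field drainage.
Within each level — well-drained: 11.3% vs 25.8%; waterlogged: 53.7% vs 72.0% — Variety H is lower every time.

Variety H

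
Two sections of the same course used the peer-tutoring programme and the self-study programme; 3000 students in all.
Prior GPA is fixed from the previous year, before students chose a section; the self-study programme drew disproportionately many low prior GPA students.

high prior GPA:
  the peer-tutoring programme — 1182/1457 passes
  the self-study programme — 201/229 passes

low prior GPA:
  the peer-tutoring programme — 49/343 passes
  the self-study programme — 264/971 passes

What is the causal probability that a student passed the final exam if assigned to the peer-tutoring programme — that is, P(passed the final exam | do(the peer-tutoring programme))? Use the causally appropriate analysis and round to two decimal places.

The prior GPA band-specific comparison favours the self-study programme throughout, but the pooled figures favour the peer-tutoring programme. The question is whether to condition on prior GPA band.
Prior GPA band is set before the teaching method has any effect — it is not caused by the teaching method — and it independently drives the outcome. That makes it a confounder, so the causal comparison is within prior GPA band levels.
Standardising the peer-tutoring programme to the population prior GPA band mix: 0.562·1182/1457 + 0.438·49/343 = 0.518.

0.52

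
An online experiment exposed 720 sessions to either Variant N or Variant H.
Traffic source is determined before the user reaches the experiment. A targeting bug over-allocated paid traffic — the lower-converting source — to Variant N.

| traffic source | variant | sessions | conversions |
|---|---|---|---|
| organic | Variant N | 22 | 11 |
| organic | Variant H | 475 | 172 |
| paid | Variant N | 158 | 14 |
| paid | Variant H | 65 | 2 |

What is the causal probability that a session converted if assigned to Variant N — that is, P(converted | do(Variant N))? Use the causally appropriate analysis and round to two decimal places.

0.37

The stratified and pooled comparisons disagree (Variant N wins within each traffic source; Variant H wins overall), so the answer turns on the causal role of traffic source.
The imbalance in traffic source arose from how sessions were allocated, not from anything the variant did; and traffic source independently affects the outcome. The pooled gap is confounded — condition on traffic source.
Standardising Variant N to the population traffic source mix: 0.690·11/22 + 0.310·14/158 = 0.373.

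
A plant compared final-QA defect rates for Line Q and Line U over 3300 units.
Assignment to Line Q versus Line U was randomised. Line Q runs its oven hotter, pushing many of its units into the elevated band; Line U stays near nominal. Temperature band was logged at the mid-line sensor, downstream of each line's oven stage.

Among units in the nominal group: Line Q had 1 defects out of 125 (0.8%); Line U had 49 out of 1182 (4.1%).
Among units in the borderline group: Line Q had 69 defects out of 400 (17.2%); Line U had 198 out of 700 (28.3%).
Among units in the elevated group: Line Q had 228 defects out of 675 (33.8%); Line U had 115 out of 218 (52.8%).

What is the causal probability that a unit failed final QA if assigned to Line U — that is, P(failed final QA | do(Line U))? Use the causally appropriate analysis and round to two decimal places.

0.17

The stratified and pooled comparisons disagree (Line Q wins within each in-process temperature band; Line U wins overall), so the answer turns on the causal role of in-process temperature band.
In-process temperature band lies on the pathway line → in-process temperature band → outcome, so adjusting for it blocks the indirect effect. For the total causal effect of line, use the unadjusted pooled rates.
So P(outcome | do(Line U)) is just the pooled rate for Line U: 362/2100 = 0.172.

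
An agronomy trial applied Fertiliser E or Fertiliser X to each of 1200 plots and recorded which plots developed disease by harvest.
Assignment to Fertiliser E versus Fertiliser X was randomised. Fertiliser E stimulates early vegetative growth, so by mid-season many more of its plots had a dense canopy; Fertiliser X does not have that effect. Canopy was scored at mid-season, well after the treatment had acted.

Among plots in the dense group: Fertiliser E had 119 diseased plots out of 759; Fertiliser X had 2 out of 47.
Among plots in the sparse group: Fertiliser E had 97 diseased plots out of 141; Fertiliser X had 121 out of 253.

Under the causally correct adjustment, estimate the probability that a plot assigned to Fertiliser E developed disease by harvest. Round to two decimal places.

0.24

Mid-season canopy is downstream of the fertiliser. One should not condition on a consequence of treatment, so the overall rates are the right comparison.
So P(outcome | do(Fertiliser E)) is just the pooled rate for Fertiliser E: 216/900 = 0.240.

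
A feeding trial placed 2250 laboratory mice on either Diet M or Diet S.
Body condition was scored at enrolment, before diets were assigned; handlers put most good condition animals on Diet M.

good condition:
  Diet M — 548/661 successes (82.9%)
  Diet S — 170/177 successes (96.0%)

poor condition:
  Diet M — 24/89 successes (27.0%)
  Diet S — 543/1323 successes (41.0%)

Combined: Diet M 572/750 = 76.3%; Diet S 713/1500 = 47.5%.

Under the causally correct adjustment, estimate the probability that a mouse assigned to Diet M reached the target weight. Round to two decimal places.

Starting body condition satisfies the back-door criterion: it is not a descendant of the diet, and it blocks the spurious path from diet to outcome. Adjusting for it (i.e., using the within-starting body condition rates) gives the causal effect.
Standardising Diet M to the population starting body condition mix: 0.372·548/661 + 0.628·24/89 = 0.478.

0.48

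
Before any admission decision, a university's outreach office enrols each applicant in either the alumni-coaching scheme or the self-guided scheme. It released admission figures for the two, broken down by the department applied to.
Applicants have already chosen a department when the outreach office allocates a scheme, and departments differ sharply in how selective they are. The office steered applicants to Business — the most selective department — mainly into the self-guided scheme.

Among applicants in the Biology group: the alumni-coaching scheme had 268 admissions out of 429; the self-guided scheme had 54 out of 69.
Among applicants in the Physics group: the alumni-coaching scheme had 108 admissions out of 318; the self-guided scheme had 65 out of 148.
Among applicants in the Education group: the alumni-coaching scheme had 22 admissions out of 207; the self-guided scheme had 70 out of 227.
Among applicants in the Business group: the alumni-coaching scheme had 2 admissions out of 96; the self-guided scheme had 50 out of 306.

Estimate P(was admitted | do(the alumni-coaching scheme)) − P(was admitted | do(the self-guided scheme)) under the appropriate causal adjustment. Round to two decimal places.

the self-guided scheme is higher inside every department stratum but the alumni-coaching scheme is higher in aggregate. Whether to stratify depends on how department relates to the outreach scheme.
Department satisfies the back-door criterion: it is not a descendant of the outreach scheme, and it blocks the spurious path from outreach scheme to outcome. Adjusting for it (i.e., using the within-department rates) gives the causal effect.
Adjusting over the population distribution of department: 0.277·(0.625−0.783) + 0.259·(0.340−0.439) + 0.241·(0.106−0.308) + 0.223·(0.021−0.163) = -0.150.

-0.15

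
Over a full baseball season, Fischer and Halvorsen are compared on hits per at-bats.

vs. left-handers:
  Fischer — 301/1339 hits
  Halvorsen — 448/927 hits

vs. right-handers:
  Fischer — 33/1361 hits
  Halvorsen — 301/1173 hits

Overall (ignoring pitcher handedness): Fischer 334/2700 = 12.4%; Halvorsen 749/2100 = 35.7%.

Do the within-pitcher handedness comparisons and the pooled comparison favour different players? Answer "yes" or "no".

Within each pitcher handedness level (vs. left-handers 22.5% vs 48.3%; vs. right-handers 2.4% vs 25.7%), Halvorsen has the higher rate every time. Pooled: 12.4% vs 35.7% — Halvorsen has the higher rate overall. They agree.

no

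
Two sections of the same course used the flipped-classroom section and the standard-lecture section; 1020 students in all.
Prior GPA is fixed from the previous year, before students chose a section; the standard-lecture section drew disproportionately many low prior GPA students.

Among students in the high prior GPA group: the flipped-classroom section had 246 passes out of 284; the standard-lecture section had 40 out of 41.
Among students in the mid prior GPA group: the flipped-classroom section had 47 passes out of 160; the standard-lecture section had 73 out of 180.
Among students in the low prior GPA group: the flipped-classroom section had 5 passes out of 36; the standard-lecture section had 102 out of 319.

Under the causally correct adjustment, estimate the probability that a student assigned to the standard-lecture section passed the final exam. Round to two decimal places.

0.56

The stratified and pooled comparisons disagree (the standard-lecture section wins within each prior GPA band; the flipped-classroom section wins overall), so the answer turns on the causal role of prior GPA band.
Since prior GPA band is a pre-existing factor (not a product of the teaching method) and it affects the outcome on its own, it is a confounder. The stratified rates, not the pooled rate, identify the causal effect.
Standardising the standard-lecture section to the population prior GPA band mix: 0.319·40/41 + 0.333·73/180 + 0.348·102/319 = 0.557.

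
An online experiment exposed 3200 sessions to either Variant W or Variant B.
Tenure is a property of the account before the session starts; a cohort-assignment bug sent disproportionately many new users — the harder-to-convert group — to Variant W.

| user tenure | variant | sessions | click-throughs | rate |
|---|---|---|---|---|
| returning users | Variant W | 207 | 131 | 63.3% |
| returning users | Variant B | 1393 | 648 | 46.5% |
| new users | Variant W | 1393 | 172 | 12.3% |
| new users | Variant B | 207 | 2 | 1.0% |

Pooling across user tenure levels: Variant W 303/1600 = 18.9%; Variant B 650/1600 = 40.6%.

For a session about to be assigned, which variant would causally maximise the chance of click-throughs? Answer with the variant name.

Variant W

User tenure satisfies the back-door criterion: it is not a descendant of the variant, and it blocks the spurious path from variant to outcome. Adjusting for it (i.e., using the within-user tenure rates) gives the causal effect.
Within each level — returning users: 63.3% vs 46.5%; new users: 12.3% vs 1.0% — Variant W is higher every time.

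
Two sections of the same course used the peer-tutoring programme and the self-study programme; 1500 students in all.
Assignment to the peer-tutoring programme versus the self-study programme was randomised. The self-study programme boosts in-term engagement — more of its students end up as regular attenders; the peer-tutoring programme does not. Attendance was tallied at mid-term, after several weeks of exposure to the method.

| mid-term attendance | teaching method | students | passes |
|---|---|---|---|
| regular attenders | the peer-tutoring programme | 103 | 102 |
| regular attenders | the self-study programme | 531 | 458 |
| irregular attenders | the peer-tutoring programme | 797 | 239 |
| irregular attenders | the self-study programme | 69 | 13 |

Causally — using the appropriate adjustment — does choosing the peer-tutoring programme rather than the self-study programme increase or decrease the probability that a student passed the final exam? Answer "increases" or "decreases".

The stratified and pooled comparisons disagree (the peer-tutoring programme wins within each mid-term attendance; the self-study programme wins overall), so the answer turns on the causal role of mid-term attendance.
Mid-term attendance is recorded after the teaching method and is itself shifted by it — it sits on the causal path from teaching method to outcome. Conditioning on a mediator would strip out part of the effect we want; the pooled comparison gives the total causal effect.
Pooled: the peer-tutoring programme 37.9% vs the self-study programme 78.5%; the self-study programme is higher overall.

decreases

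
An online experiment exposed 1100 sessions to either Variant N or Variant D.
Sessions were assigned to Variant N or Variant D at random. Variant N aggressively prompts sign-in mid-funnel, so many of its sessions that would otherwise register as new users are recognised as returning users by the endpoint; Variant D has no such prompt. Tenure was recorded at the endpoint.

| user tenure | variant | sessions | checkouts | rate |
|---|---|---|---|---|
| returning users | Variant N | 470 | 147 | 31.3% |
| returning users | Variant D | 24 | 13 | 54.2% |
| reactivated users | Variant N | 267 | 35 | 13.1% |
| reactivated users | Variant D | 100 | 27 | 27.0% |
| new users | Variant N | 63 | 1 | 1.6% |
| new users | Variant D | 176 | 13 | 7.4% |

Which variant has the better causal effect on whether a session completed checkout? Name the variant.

Variant N

The user tenure-specific comparison favours Variant D throughout, but the pooled figures favour Variant N. The question is whether to condition on user tenure.
Because the variant influences user tenure, user tenure is a post-treatment mediator, not a confounder. Stratifying on it would bias the estimate; the causal effect is the crude pooled difference.
Pooled: Variant N 22.9% vs Variant D 17.7%; Variant N is higher overall.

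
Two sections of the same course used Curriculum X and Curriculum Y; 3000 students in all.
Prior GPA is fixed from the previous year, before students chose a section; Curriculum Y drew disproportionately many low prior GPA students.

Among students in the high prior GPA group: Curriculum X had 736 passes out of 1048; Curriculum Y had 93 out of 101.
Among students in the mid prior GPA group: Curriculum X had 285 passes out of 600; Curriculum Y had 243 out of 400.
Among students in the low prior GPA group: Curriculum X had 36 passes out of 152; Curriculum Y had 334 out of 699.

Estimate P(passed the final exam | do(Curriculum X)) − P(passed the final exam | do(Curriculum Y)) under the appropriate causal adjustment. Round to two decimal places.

Nothing the teaching method does changes prior GPA band; the imbalance is an allocation artefact. With prior GPA band also predicting the outcome, the pooled figure is confounded, and the within-stratum comparison is the causal one.
Adjusting over the population distribution of prior GPA band: 0.383·(0.702−0.921) + 0.333·(0.475−0.608) + 0.284·(0.237−0.478) = -0.196.

-0.20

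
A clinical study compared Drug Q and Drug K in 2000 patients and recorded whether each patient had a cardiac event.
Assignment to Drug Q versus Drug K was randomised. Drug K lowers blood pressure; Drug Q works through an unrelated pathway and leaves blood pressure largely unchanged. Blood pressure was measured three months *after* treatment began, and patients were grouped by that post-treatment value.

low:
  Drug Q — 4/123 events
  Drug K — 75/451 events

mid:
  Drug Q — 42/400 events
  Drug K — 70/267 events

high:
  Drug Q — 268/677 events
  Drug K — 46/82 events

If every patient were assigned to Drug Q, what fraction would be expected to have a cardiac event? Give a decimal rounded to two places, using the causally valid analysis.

0.26

The stratified and pooled comparisons disagree (Drug Q wins within each blood pressure; Drug K wins overall), so the answer turns on the causal role of blood pressure.
Stratifying would compare drugs among patients the drugs themselves sorted into blood pressure groups — a form of selection on an intermediate. The unconditioned pooled rates give the total causal effect.
So P(outcome | do(Drug Q)) is just the pooled rate for Drug Q: 314/1200 = 0.262.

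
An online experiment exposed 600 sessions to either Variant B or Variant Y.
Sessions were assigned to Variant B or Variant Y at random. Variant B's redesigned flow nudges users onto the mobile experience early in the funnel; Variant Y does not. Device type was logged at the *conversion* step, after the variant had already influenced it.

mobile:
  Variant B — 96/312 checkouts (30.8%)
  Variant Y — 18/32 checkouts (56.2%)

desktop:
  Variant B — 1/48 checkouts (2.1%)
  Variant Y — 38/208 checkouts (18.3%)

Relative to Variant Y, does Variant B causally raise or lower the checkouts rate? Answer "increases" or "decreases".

Device type lies on the pathway variant → device type → outcome, so adjusting for it blocks the indirect effect. For the total causal effect of variant, use the unadjusted pooled rates.
Pooled: Variant B 26.9% vs Variant Y 23.3%; Variant B is higher overall.

increases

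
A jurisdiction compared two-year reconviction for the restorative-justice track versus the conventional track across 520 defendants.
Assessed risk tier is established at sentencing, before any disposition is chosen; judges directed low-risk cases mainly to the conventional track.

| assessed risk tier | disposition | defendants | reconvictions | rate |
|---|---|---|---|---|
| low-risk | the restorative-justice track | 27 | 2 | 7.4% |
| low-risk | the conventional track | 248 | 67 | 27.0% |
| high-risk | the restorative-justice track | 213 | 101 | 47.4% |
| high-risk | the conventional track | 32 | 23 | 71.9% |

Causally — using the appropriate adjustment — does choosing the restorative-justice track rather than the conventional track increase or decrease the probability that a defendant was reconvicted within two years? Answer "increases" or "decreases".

decreases

Assessed risk tier is set before the disposition has any effect — it is not caused by the disposition — and it independently drives the outcome. That makes it a confounder, so the causal comparison is within assessed risk tier levels.
Within each level — low-risk: 7.4% vs 27.0%; high-risk: 47.4% vs 71.9% — the restorative-justice track is lower every time.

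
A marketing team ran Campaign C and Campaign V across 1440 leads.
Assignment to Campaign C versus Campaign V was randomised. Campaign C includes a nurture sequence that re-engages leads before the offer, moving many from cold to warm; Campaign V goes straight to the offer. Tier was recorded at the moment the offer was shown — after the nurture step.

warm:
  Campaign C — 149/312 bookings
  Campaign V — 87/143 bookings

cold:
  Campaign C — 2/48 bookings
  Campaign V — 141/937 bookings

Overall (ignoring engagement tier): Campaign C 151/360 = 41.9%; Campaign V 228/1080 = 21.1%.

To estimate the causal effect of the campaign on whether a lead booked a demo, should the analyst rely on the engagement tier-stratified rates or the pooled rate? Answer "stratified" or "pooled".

Engagement tier is recorded after the campaign and is itself shifted by it — it sits on the causal path from campaign to outcome. Conditioning on a mediator would strip out part of the effect we want; the pooled comparison gives the total causal effect.
Pooled: Campaign C 41.9% vs Campaign V 21.1%; Campaign C is higher overall.

pooled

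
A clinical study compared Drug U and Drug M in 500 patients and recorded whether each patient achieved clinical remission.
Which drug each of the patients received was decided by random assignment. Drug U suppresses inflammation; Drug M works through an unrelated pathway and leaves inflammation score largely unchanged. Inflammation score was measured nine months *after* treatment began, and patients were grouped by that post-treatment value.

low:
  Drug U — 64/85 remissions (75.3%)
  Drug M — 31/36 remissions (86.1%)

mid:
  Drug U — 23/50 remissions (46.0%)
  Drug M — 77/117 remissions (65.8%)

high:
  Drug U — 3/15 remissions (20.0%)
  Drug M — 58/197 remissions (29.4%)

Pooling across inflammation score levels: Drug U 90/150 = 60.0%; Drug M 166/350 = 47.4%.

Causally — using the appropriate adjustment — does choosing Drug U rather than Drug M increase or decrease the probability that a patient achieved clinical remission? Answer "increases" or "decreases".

increases

The stratified and pooled comparisons disagree (Drug M wins within each inflammation score; Drug U wins overall), so the answer turns on the causal role of inflammation score.
Stratifying would compare drugs among patients the drugs themselves sorted into inflammation score groups — a form of selection on an intermediate. The unconditioned pooled rates give the total causal effect.
Pooled: Drug U 60.0% vs Drug M 47.4%; Drug U is higher overall.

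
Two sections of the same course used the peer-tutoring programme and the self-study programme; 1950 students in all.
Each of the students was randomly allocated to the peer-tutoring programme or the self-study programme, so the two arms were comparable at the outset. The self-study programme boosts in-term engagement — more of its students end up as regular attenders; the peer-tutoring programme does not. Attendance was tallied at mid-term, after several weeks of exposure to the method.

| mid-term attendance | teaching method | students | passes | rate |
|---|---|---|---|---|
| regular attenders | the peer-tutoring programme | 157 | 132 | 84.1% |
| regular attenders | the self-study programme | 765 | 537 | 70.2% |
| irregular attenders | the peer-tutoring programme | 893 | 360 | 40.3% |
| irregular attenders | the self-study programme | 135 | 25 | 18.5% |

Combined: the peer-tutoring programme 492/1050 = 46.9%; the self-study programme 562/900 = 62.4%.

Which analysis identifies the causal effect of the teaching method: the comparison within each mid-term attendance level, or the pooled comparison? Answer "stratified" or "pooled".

pooled

The stratified and pooled comparisons disagree (the peer-tutoring programme wins within each mid-term attendance; the self-study programme wins overall), so the answer turns on the causal role of mid-term attendance.
Mid-term attendance lies on the pathway teaching method → mid-term attendance → outcome, so adjusting for it blocks the indirect effect. For the total causal effect of teaching method, use the unadjusted pooled rates.
Pooled: the peer-tutoring programme 46.9% vs the self-study programme 62.4%; the self-study programme is higher overall.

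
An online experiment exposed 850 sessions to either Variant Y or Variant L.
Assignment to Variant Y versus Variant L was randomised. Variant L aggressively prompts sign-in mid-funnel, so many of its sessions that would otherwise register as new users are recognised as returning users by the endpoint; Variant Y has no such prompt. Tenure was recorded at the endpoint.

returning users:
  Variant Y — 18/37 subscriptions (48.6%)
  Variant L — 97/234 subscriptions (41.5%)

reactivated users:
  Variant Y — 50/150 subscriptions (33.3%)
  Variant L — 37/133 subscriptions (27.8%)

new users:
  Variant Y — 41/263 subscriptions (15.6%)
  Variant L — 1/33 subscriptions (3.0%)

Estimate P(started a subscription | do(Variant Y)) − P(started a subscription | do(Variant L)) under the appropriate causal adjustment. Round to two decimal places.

The user tenure-specific comparison favours Variant Y throughout, but the pooled figures favour Variant L. The question is whether to condition on user tenure.
User tenure here is a post-treatment variable shaped by the variant; conditioning on it would introduce bias rather than remove it. The overall comparison is the causal one.
The causal difference is the pooled difference: 0.242 − 0.338 = -0.095.

-0.10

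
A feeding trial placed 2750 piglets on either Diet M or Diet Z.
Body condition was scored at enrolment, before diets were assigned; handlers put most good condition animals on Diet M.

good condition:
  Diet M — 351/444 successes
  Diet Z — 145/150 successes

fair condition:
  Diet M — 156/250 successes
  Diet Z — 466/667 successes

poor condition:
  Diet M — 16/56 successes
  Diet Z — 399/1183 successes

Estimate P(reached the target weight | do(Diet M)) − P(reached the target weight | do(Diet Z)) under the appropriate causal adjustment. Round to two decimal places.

-0.09

Here starting body condition is a common cause — it drives both which diet a case falls under and the outcome. The crude comparison mixes populations; the stratum-specific rates are the causally relevant ones.
Adjusting over the population distribution of starting body condition: 0.216·(0.791−0.967) + 0.333·(0.624−0.699) + 0.451·(0.286−0.337) = -0.086.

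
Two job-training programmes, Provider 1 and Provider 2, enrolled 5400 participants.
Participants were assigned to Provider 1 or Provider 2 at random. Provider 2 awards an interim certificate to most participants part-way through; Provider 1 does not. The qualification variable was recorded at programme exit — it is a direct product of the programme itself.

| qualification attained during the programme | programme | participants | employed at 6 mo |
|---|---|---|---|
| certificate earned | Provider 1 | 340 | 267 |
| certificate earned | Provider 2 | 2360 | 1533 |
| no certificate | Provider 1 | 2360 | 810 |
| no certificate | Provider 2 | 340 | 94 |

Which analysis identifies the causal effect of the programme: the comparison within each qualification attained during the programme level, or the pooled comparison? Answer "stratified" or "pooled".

Stratifying would compare programmes among participants the programmes themselves sorted into qualification attained during the programme groups — a form of selection on an intermediate. The unconditioned pooled rates give the total causal effect.
Pooled: Provider 1 39.9% vs Provider 2 60.3%; Provider 2 is higher overall.

pooled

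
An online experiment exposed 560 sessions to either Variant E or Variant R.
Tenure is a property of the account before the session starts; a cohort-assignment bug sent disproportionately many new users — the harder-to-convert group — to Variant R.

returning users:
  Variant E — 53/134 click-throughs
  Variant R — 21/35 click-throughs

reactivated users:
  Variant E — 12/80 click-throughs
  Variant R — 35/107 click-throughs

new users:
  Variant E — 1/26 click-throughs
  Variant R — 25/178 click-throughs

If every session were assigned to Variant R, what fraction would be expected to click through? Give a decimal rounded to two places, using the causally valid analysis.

0.34

Nothing the variant does changes user tenure; the imbalance is an allocation artefact. With user tenure also predicting the outcome, the pooled figure is confounded, and the within-stratum comparison is the causal one.
Standardising Variant R to the population user tenure mix: 0.302·21/35 + 0.334·35/107 + 0.364·25/178 = 0.341.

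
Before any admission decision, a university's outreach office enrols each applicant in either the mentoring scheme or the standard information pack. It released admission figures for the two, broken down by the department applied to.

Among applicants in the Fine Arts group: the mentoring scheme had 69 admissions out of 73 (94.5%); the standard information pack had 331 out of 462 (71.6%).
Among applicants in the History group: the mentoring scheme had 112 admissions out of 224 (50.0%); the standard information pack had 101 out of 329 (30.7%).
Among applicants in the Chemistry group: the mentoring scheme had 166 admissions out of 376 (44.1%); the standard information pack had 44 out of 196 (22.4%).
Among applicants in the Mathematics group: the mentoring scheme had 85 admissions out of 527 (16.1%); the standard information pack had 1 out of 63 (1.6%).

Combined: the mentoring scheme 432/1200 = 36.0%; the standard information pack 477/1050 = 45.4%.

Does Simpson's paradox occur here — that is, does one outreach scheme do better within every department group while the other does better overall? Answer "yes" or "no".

Within each department level (Fine Arts 94.5% vs 71.6%; History 50.0% vs 30.7%; Chemistry 44.1% vs 22.4%; Mathematics 16.1% vs 1.6%), the mentoring scheme has the higher rate every time. Pooled: 36.0% vs 45.4% — the standard information pack has the higher rate overall. The two comparisons disagree.

yes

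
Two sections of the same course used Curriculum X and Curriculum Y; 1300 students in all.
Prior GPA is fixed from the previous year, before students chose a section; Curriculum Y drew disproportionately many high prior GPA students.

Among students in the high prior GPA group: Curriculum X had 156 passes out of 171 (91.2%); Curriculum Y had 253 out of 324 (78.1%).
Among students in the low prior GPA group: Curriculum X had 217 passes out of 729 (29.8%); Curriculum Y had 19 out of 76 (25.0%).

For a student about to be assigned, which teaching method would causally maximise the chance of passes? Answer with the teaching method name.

Prior GPA band differs across teaching methods for reasons unrelated to any effect of the teaching method itself, and it separately predicts the outcome — a classic confounder. We must compare within prior GPA band levels.
Within each level — high prior GPA: 91.2% vs 78.1%; low prior GPA: 29.8% vs 25.0% — Curriculum X is higher every time.

Curriculum X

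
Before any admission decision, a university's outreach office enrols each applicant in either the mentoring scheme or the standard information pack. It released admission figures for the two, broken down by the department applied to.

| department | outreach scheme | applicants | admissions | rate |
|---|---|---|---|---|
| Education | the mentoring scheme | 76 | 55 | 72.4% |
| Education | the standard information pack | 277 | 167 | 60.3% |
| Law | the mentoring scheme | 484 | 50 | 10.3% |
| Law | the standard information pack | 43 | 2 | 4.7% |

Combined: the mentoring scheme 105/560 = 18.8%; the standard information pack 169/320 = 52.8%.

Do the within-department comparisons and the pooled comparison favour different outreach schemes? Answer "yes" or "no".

yes

Within each department level (Education 72.4% vs 60.3%; Law 10.3% vs 4.7%), the mentoring scheme has the higher rate every time. Pooled: 18.8% vs 52.8% — the standard information pack has the higher rate overall. The two comparisons disagree.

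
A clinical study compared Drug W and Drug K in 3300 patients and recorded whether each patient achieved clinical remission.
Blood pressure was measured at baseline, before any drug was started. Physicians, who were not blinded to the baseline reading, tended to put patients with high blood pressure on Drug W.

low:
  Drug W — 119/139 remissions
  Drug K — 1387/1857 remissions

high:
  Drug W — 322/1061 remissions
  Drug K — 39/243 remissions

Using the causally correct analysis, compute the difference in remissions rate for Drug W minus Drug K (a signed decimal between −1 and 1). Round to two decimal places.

Since blood pressure is a pre-existing factor (not a product of the drug) and it affects the outcome on its own, it is a confounder. The stratified rates, not the pooled rate, identify the causal effect.
Adjusting over the population distribution of blood pressure: 0.605·(0.856−0.747) + 0.395·(0.303−0.160) = +0.123.

+0.12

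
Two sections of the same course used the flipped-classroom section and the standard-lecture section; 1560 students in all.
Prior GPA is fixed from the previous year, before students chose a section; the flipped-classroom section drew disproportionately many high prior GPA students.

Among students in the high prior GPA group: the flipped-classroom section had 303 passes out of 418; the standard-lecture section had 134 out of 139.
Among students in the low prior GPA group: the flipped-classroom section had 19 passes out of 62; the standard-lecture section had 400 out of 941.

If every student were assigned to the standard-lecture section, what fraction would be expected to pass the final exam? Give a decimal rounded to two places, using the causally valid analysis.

0.62

Within every prior GPA band level the standard-lecture section has the higher rate, yet pooled the flipped-classroom section does — Simpson's reversal.
Since prior GPA band is a pre-existing factor (not a product of the teaching method) and it affects the outcome on its own, it is a confounder. The stratified rates, not the pooled rate, identify the causal effect.
Standardising the standard-lecture section to the population prior GPA band mix: 0.357·134/139 + 0.643·400/941 = 0.618.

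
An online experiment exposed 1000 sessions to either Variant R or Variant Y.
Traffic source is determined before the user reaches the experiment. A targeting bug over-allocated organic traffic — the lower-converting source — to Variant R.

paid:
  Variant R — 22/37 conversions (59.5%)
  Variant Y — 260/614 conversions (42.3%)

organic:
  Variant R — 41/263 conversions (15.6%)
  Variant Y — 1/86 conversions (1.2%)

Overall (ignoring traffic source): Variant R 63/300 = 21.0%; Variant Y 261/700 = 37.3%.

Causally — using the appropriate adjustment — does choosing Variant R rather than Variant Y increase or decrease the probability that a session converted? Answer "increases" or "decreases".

Traffic source is set before the variant has any effect — it is not caused by the variant — and it independently drives the outcome. That makes it a confounder, so the causal comparison is within traffic source levels.
Within each level — paid: 59.5% vs 42.3%; organic: 15.6% vs 1.2% — Variant R is higher every time.

increases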